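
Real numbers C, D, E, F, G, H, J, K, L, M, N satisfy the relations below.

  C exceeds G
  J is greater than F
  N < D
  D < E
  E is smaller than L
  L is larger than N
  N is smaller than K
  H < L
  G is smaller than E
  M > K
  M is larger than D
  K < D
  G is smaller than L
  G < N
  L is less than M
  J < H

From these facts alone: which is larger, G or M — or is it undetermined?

M

G < N and N < K give G < K.
Then K < D extends the chain to D.
Then D < E extends the chain to E.
Then E < L extends the chain to L.
Then L < M extends the chain to M.
So M is larger.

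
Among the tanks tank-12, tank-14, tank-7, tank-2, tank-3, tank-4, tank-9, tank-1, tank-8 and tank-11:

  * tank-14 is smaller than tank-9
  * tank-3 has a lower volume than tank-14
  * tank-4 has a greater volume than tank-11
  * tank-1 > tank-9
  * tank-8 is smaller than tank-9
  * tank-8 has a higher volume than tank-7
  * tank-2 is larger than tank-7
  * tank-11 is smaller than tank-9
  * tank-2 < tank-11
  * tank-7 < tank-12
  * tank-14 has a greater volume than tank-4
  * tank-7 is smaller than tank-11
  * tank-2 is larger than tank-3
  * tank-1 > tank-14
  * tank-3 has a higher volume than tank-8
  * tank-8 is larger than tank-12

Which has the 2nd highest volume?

tank-9

Chaining the given pairs: tank-7 < tank-12 < tank-8 < tank-3 < tank-2 < tank-11 < tank-4 < tank-14 < tank-9 < tank-1.
The 2nd largest is tank-9.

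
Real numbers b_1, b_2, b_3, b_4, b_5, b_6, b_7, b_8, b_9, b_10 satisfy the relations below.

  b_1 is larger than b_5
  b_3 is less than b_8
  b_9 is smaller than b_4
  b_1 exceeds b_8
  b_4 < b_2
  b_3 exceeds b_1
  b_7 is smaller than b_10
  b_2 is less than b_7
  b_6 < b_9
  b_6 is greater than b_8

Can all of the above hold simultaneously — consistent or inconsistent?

inconsistent

We have b_8 < b_1 stated directly, yet also b_1 < b_3 < b_8 by chaining the others — so b_1 < b_8. Contradiction.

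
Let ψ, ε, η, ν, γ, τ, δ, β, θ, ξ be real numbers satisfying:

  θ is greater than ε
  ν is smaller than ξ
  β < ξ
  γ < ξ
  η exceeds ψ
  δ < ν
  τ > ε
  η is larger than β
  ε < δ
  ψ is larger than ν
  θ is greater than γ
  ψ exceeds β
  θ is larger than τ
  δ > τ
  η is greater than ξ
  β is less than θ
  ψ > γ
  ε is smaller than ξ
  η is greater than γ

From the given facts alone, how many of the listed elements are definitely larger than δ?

4

From δ the given relations immediately reach ν.
From those, ψ, ξ — 3 in total.
From those, η — 4 in total.
Nothing else is reachable above δ; 4 in all.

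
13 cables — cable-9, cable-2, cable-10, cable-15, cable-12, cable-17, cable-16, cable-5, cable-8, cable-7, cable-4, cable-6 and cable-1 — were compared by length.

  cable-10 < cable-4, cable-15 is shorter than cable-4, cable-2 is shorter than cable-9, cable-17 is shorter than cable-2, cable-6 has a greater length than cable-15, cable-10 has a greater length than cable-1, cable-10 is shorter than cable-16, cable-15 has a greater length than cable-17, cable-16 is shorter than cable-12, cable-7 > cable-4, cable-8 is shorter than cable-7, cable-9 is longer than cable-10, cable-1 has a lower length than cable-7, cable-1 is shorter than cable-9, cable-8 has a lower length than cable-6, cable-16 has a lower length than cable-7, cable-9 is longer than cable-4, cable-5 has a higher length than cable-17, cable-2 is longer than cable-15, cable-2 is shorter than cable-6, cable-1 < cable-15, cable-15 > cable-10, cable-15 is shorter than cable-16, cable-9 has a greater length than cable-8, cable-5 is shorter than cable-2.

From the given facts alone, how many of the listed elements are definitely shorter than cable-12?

5

The elements the relations force below cable-12 are cable-1, cable-17, cable-10, cable-15, cable-16 — no chain reaches any other.
That is 5.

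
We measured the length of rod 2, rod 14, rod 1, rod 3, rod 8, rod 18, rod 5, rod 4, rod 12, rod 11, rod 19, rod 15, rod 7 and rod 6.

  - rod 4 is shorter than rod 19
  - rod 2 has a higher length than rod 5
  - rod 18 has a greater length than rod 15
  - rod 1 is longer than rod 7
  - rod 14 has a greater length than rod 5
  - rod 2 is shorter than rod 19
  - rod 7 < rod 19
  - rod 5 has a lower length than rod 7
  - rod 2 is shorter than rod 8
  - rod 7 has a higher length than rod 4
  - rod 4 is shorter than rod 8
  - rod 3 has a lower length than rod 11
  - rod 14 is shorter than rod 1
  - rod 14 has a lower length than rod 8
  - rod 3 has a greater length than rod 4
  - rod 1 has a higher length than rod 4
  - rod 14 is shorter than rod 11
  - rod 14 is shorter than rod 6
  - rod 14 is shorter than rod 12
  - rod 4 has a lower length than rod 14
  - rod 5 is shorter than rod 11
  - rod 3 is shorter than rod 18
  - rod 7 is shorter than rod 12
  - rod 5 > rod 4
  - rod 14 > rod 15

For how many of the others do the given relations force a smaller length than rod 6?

4

Directly below rod 6: rod 14.
One step further: rod 4, rod 15, rod 5 (4 so far).
Nothing else is reachable below rod 6; 4 in all.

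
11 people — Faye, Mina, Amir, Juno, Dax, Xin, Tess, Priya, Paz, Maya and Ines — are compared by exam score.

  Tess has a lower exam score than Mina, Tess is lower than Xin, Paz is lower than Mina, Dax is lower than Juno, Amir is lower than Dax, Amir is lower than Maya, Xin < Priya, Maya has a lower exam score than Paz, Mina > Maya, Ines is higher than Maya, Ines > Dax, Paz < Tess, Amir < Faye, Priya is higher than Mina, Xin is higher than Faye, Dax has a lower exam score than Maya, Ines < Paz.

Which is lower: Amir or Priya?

Amir < Maya and Maya < Ines give Amir < Ines.
Then Ines < Paz extends the chain to Paz.
Then Paz < Tess extends the chain to Tess.
Then Tess < Xin extends the chain to Xin.
With Xin < Priya: Amir < Maya < Ines < Paz < Tess < Xin < Priya.
So Amir < Priya; Amir is the lower of the two.

Amir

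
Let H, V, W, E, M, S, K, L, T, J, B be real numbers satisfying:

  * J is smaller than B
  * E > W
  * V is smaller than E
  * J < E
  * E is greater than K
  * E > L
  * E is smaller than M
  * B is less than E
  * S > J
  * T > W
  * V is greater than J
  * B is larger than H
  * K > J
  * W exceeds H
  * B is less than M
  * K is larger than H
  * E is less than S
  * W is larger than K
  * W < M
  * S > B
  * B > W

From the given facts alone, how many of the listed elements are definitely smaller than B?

From B the given relations immediately reach H, J, W.
From those, K — 4 in total.
Nothing else is reachable below B; 4 in all.

4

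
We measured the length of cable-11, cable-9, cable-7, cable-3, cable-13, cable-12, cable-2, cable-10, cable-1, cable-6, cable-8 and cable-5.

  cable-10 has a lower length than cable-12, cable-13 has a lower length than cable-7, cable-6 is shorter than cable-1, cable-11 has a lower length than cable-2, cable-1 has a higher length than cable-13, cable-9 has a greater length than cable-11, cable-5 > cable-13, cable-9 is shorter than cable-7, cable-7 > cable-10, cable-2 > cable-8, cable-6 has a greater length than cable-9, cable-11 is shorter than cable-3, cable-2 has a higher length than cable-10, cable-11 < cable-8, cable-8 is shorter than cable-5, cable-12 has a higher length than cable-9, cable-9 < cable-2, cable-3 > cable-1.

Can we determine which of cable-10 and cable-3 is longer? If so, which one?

Following every chain through cable-10: above cable-10 we get cable-12, cable-7, cable-2.
cable-3 is not reached, and no chain runs the other way from cable-3 to cable-10.
So the given relations leave the order of cable-10 and cable-3 undetermined.

undetermined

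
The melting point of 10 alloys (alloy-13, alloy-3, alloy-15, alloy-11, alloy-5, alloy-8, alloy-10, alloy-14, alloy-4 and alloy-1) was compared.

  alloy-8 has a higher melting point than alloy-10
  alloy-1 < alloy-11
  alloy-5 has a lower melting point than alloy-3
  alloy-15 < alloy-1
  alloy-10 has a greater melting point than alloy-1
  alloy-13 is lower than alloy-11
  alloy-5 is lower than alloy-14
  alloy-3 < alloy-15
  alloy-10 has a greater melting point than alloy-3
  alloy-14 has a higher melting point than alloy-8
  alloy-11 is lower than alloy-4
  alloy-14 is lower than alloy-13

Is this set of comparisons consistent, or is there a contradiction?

consistent

The single ordering alloy-5 < alloy-3 < alloy-15 < alloy-1 < alloy-10 < alloy-8 < alloy-14 < alloy-13 < alloy-11 < alloy-4 satisfies every listed relation, so no contradiction arises.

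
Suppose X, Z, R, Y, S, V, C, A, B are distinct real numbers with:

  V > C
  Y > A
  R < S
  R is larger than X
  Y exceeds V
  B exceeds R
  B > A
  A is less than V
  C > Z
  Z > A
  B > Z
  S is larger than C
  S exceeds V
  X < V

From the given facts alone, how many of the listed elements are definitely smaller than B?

4

The elements the relations force below B are A, X, Z, R — no chain reaches any other.
That is 4.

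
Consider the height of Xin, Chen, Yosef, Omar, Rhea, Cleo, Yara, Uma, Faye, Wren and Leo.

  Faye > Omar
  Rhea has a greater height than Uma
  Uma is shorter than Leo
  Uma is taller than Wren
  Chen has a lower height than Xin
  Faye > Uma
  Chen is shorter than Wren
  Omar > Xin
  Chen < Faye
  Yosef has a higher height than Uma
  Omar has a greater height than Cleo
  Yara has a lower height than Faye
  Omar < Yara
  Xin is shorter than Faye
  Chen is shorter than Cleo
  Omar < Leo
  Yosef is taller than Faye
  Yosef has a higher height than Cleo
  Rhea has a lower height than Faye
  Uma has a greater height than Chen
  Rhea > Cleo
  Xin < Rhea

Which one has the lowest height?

Cleo is not least since Chen < Cleo; Wren is not least since Chen < Wren; Uma is not least since Chen < Uma; Xin is not least since Chen < Xin; Omar is not least since Xin < Omar; Yara is not least since Omar < Yara; Leo is not least since Uma < Leo; Rhea is not least since Xin < Rhea; Faye is not least since Xin < Faye; Yosef is not least since Uma < Yosef.
Only Chen has nothing below it, so Chen is the lowest height.

Chen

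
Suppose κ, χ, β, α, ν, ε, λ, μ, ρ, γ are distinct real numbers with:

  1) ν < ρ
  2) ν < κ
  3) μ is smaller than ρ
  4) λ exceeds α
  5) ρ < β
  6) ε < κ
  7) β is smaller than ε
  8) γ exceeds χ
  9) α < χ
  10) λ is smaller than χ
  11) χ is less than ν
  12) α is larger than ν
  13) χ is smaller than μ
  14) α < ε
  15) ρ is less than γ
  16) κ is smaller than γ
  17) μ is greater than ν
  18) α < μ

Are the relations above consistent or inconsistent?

inconsistent

We have ν < α stated directly, yet also α < λ < χ < ν by chaining the others — so α < ν. Contradiction.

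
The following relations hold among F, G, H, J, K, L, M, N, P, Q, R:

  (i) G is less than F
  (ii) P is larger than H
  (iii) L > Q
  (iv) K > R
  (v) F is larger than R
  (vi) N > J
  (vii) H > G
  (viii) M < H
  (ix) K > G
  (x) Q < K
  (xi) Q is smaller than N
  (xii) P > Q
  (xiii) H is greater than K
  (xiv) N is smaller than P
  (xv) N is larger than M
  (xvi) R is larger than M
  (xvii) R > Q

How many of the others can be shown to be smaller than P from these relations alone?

From P the given relations immediately reach Q, N, H.
From those, M, J, G, K — 7 in total.
From those, R — 8 in total.
No other element is forced below P by the given relations, so the count is 8.

8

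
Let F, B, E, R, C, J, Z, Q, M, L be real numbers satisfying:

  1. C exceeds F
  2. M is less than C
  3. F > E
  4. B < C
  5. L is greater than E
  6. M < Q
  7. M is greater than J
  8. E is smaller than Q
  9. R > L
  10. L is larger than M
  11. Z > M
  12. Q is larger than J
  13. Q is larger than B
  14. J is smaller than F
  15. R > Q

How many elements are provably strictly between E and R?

The relations place E below R. An element lies strictly between them when it is forced above E and also forced below R.
Above E: {F, L, Q, C}. Below R: {B, J, M, L, Q}.
Intersection: {L, Q} — 2.

2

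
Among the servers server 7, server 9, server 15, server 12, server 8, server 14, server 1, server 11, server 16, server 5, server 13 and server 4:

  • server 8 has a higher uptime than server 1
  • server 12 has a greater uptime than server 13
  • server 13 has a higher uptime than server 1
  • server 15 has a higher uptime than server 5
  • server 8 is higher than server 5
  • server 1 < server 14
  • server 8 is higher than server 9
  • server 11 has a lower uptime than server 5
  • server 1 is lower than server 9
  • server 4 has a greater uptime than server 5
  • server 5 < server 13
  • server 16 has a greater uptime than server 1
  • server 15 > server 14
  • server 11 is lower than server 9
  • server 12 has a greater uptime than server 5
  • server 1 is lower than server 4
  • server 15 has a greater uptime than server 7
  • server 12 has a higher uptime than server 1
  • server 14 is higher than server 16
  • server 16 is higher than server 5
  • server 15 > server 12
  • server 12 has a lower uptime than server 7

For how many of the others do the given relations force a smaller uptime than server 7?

5

Directly below server 7: server 12.
One step further: server 5, server 1, server 13 (4 so far).
One step further: server 11 (5 so far).
Nothing else is reachable below server 7; 5 in all.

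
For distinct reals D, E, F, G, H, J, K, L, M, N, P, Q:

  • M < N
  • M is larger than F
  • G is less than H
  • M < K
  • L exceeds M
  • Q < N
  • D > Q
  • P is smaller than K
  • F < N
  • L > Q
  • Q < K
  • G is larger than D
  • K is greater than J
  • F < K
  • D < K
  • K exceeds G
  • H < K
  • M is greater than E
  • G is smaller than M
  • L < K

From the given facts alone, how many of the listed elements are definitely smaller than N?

The elements the relations force below N are Q, D, E, F, G, M — no chain reaches any other.
That is 6.

6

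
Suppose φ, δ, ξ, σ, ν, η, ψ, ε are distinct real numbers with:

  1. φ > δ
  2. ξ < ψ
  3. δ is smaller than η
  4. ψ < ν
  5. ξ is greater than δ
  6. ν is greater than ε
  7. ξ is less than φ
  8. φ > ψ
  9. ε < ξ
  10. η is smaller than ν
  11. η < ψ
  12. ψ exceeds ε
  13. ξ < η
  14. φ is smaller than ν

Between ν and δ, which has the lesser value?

δ

δ < ξ and ξ < η give δ < η.
Then η < ψ extends the chain to ψ.
With ψ < φ: δ < ξ < η < ψ < φ.
Then φ < ν extends the chain to ν.
So δ < ν; δ is the smaller of the two.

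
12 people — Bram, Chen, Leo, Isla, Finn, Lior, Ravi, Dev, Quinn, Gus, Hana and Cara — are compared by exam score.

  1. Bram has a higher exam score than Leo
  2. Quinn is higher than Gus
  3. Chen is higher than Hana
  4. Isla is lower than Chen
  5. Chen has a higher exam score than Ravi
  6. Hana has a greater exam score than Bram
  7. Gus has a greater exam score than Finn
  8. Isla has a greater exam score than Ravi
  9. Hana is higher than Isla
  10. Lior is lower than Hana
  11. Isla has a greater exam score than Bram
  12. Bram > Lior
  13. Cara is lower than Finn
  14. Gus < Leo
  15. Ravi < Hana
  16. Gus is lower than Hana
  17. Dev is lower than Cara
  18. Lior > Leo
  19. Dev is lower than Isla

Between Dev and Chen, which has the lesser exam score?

Dev < Cara and Cara < Finn give Dev < Finn.
Then Finn < Gus extends the chain to Gus.
Then Gus < Leo extends the chain to Leo.
Then Leo < Lior extends the chain to Lior.
Then Lior < Bram extends the chain to Bram.
With Bram < Isla: Dev < Cara < Finn < Gus < Leo < Lior < Bram < Isla.
With Isla < Hana: Dev < Cara < Finn < Gus < Leo < Lior < Bram < Isla < Hana.
With Hana < Chen: Dev < Cara < Finn < Gus < Leo < Lior < Bram < Isla < Hana < Chen.
So Dev < Chen; Dev is the lower of the two.

Dev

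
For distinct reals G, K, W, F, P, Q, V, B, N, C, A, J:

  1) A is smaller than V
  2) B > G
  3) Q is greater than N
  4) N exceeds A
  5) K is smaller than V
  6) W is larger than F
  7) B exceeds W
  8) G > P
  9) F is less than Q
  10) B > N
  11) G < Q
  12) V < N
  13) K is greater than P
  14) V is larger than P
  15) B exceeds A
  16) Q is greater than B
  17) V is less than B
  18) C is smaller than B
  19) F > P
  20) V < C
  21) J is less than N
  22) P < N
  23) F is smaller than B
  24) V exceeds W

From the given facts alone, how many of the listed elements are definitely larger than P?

From P the given relations immediately reach F, K, V, N, G.
From those, W, C, B, Q — 9 in total.
Nothing else is reachable above P; 9 in all.

9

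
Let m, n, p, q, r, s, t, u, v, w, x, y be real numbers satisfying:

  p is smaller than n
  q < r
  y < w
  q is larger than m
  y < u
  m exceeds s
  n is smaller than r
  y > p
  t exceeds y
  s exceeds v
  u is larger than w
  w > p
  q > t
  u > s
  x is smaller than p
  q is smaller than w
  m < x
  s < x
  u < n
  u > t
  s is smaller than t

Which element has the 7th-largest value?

y

Chaining the given pairs: v < s < m < x < p < y < t < q < w < u < n < r.
The 7th largest is y.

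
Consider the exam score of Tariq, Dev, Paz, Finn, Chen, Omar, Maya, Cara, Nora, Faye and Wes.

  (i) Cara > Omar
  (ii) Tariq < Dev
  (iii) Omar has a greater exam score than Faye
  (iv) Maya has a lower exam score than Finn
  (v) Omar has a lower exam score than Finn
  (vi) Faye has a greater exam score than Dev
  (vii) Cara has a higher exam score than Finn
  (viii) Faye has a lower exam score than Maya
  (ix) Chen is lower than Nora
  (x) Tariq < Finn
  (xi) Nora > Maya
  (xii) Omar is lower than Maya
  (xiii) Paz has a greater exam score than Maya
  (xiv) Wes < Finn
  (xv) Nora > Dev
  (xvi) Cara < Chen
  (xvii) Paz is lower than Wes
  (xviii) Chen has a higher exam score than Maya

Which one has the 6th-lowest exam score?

Chaining the given pairs: Tariq < Dev < Faye < Omar < Maya < Paz < Wes < Finn < Cara < Chen < Nora.
The 6th smallest is Paz.

Paz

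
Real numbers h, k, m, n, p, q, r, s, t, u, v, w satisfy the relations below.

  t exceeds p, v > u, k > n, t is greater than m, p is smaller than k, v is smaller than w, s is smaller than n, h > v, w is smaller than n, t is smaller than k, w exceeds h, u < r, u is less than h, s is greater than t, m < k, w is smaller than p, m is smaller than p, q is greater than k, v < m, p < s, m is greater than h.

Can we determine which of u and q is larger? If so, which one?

The relevant relations are u < v; v < h; h < m; m < p; p < t; t < s; s < n; n < k; k < q.
Chaining these gives u < v < h < m < p < t < s < n < k < q.
So q is larger.

q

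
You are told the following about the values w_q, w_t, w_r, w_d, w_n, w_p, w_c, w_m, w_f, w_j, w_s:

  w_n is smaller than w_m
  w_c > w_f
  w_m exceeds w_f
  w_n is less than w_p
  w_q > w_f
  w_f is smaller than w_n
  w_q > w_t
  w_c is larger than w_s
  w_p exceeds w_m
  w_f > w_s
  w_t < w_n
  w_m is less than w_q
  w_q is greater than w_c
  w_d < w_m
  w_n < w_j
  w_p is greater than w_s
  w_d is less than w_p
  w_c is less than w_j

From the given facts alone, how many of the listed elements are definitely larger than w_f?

6

Directly above w_f: w_c, w_n, w_m, w_q.
One step further: w_p, w_j (6 so far).
No other element is forced above w_f by the given relations, so the count is 6.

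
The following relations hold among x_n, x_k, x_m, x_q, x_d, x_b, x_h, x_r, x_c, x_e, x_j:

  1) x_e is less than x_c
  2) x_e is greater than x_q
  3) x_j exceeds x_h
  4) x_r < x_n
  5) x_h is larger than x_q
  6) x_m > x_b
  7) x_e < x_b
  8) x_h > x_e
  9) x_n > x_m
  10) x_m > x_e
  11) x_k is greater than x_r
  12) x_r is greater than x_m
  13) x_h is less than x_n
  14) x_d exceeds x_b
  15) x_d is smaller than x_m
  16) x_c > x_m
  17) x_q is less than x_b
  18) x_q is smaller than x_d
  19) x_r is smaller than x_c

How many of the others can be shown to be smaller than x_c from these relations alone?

From x_c the given relations immediately reach x_e, x_m, x_r.
From those, x_q, x_b, x_d — 6 in total.
No other element is forced below x_c by the given relations, so the count is 6.

6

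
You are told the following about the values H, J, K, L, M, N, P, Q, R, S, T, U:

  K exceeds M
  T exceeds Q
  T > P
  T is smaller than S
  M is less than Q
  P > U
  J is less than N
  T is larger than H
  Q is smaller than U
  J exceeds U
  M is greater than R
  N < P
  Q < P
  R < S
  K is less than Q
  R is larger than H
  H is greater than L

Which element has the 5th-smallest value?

The consecutive relations fix a unique order: L < H < R < M < K < Q < U < J < N < P < T < S.
The 5th smallest is K.

K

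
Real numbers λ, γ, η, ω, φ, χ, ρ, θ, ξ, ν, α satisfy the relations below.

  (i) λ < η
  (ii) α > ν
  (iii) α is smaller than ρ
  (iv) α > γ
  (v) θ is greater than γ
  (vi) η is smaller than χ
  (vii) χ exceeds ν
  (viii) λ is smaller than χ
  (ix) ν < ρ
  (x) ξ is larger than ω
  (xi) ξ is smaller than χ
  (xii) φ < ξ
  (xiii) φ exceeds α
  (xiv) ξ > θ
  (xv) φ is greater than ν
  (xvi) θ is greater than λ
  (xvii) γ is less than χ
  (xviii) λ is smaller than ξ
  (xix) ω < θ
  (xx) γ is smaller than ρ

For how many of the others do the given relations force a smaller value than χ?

Directly below χ: λ, ν, γ, η, ξ.
One step further: ω, φ, θ (8 so far).
One step further: α (9 so far).
Nothing else is reachable below χ; 9 in all.

9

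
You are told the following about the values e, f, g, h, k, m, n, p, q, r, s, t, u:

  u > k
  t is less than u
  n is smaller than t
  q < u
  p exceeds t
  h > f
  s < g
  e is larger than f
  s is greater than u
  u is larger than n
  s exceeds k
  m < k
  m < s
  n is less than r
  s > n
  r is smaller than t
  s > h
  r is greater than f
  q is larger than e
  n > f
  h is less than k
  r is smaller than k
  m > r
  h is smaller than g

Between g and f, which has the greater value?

f < n and n < r give f < r.
Then r < m extends the chain to m.
With m < k: f < n < r < m < k.
With k < u: f < n < r < m < k < u.
With u < s: f < n < r < m < k < u < s.
Then s < g extends the chain to g.
So f < g; g is the larger of the two.

g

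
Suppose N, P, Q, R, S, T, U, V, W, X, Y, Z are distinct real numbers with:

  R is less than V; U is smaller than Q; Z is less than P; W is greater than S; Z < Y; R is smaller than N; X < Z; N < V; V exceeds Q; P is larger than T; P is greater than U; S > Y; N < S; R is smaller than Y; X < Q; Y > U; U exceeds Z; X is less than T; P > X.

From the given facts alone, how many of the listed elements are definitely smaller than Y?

4

From Y the given relations immediately reach Z, R, U.
From those, X — 4 in total.
Nothing else is reachable below Y; 4 in all.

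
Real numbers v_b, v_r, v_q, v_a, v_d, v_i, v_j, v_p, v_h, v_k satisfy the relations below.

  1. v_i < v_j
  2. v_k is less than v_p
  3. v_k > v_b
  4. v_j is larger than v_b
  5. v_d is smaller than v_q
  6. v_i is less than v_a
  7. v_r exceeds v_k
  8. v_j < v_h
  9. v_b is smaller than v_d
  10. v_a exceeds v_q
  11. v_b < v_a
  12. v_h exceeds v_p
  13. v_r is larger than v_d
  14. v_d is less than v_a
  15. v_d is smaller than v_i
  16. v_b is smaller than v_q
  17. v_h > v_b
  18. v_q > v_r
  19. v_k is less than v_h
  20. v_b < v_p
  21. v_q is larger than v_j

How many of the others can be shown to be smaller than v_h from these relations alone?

6

The elements the relations force below v_h are v_b, v_d, v_k, v_i, v_j, v_p — no chain reaches any other.
That is 6.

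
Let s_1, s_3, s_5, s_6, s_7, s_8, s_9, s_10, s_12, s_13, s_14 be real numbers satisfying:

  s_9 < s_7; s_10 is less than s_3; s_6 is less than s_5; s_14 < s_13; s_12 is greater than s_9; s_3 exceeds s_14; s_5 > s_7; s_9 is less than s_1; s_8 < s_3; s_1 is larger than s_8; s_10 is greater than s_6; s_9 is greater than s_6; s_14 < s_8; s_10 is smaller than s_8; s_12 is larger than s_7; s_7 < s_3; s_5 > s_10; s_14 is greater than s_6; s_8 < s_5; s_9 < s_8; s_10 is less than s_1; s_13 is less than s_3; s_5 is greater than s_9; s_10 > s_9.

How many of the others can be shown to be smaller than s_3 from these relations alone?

From s_3 the given relations immediately reach s_14, s_13, s_10, s_8, s_7.
From those, s_6, s_9 — 7 in total.
Nothing else is reachable below s_3; 7 in all.

7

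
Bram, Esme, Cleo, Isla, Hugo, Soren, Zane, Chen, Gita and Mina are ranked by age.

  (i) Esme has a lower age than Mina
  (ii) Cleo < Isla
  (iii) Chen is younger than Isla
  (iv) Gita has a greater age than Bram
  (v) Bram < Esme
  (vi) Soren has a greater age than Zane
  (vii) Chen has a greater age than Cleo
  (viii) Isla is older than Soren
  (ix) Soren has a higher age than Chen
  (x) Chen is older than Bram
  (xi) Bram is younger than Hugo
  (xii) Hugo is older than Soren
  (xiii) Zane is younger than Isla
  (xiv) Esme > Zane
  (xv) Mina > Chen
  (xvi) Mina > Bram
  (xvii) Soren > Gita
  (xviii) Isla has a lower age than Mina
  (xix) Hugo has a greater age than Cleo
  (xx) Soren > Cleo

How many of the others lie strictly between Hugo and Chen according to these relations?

The relations place Chen below Hugo. An element lies strictly between them when it is forced above Chen and also forced below Hugo.
Above Chen: {Soren, Isla, Mina}. Below Hugo: {Zane, Bram, Cleo, Gita, Soren}.
Intersection: {Soren} — 1.

1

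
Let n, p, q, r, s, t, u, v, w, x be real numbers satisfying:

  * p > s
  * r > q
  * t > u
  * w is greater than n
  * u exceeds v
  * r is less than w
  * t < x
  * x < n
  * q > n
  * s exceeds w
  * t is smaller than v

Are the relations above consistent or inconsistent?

inconsistent

Chaining the given relations yields v < u < t, so v < t. But one relation states t < v. These cannot both hold.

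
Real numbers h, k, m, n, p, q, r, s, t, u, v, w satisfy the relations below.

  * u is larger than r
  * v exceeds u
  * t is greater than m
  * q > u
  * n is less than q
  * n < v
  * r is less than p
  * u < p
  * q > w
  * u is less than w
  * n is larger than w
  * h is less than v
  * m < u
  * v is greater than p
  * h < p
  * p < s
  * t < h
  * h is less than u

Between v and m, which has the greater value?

m < t and t < h give m < h.
With h < u: m < t < h < u.
Then u < w extends the chain to w.
With w < n: m < t < h < u < w < n.
With n < v: m < t < h < u < w < n < v.
So m < v; v is the larger of the two.

v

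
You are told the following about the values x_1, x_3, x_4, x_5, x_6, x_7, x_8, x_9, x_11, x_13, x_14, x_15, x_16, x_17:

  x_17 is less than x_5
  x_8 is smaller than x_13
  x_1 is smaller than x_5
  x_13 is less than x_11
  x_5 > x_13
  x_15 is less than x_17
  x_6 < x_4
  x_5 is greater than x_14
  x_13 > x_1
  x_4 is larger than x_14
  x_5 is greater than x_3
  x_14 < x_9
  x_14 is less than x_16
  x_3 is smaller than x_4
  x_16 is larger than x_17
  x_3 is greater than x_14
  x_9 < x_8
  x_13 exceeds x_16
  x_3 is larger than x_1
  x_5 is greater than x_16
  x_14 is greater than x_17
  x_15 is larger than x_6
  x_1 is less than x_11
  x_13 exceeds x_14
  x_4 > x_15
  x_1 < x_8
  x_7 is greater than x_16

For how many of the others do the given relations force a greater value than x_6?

Directly above x_6: x_15, x_4.
One step further: x_17 (3 so far).
One step further: x_14, x_16, x_5 (6 so far).
One step further: x_9, x_13, x_3, x_7 (10 so far).
One step further: x_8, x_11 (12 so far).
No other element is forced above x_6 by the given relations, so the count is 12.

12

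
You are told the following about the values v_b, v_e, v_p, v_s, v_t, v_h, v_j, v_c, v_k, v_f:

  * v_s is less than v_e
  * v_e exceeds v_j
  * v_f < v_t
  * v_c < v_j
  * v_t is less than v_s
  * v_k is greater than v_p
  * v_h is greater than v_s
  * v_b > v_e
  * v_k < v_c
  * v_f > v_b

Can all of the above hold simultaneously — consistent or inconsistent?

inconsistent

Chaining the given relations yields v_e < v_b < v_f < v_t < v_s, so v_e < v_s. But one relation states v_s < v_e. These cannot both hold.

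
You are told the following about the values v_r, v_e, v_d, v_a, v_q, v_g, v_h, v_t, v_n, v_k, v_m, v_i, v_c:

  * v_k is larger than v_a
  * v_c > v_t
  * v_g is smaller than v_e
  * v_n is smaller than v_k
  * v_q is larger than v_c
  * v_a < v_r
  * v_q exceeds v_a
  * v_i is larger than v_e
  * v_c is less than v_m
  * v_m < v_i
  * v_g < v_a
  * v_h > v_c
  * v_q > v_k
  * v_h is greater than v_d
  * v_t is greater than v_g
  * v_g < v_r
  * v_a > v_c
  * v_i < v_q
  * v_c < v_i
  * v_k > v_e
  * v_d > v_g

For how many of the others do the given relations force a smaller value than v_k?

The elements the relations force below v_k are v_g, v_e, v_t, v_c, v_a, v_n — no chain reaches any other.
That is 6.

6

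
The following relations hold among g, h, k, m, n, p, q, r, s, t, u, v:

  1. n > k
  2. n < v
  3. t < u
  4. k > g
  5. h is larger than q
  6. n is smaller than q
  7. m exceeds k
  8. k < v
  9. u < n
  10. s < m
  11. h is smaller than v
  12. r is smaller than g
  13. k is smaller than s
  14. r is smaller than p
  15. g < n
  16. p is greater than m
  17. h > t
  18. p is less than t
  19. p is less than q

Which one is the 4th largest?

n

Piecing the relations together gives one ordering: r < g < k < s < m < p < t < u < n < q < h < v.
The 4th largest is n.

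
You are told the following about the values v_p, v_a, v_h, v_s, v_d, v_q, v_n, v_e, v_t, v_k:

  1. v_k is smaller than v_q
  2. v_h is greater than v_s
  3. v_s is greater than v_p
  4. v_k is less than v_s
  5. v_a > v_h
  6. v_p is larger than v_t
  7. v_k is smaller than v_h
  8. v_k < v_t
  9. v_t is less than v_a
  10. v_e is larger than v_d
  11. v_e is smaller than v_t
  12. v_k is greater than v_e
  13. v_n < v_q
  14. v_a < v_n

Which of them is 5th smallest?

v_p

The consecutive relations fix a unique order: v_d < v_e < v_k < v_t < v_p < v_s < v_h < v_a < v_n < v_q.
Counting 5 from the smallest end gives v_p.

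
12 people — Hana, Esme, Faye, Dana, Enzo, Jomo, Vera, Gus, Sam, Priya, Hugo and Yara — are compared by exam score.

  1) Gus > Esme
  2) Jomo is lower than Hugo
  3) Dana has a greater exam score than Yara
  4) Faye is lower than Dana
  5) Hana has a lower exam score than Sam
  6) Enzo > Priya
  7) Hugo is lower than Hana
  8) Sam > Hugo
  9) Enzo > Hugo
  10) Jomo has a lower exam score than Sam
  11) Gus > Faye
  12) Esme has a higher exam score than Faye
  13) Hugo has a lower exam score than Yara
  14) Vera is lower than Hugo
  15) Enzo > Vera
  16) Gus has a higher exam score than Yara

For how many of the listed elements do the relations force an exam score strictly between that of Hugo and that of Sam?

1

Chaining upward from Hugo reaches: Yara, Dana, Hana, Enzo, Gus.
Chaining downward from Sam reaches: Vera, Jomo, Hana.
Strictly between Hugo and Sam are those in both lists: Hana — 1 element.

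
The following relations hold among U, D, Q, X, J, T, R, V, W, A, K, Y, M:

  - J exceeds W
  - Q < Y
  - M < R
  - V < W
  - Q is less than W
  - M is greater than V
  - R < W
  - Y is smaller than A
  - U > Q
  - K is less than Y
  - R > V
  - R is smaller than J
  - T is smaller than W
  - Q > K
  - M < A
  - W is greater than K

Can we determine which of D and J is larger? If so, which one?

undetermined

Following every chain through D: nothing is chained to D.
J is not reached, and no chain runs the other way from J to D.
So the given relations leave the order of D and J undetermined.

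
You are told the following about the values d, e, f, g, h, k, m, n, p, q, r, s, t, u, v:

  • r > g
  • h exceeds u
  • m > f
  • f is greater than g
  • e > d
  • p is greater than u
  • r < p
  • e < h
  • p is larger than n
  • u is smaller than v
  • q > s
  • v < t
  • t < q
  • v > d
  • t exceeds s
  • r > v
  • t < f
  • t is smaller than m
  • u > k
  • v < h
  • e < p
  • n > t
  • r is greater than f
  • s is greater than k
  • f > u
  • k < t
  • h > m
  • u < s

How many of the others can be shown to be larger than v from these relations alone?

From v the given relations immediately reach t, r, h.
From those, f, m, n, q, p — 8 in total.
No other element is forced above v by the given relations, so the count is 8.

8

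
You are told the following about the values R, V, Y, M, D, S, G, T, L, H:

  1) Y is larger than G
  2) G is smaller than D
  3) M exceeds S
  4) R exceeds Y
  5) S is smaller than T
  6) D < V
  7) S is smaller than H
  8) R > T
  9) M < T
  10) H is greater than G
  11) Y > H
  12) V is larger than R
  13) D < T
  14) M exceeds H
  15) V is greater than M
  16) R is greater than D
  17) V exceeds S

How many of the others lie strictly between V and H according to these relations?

4

Chaining upward from H reaches: Y, M, T, R.
Chaining downward from V reaches: G, S, D, Y, M, T, R.
Strictly between H and V are those in both lists: Y, M, T, R — 4 elements.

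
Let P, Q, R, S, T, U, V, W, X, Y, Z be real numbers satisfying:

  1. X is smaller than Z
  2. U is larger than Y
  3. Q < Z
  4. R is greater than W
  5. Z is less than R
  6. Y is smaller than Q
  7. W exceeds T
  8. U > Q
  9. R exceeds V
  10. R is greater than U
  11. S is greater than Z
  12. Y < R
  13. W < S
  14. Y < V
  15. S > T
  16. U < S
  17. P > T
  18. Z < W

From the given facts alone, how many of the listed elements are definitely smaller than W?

5

From W the given relations immediately reach T, Z.
From those, Q, X — 4 in total.
From those, Y — 5 in total.
Nothing else is reachable below W; 5 in all.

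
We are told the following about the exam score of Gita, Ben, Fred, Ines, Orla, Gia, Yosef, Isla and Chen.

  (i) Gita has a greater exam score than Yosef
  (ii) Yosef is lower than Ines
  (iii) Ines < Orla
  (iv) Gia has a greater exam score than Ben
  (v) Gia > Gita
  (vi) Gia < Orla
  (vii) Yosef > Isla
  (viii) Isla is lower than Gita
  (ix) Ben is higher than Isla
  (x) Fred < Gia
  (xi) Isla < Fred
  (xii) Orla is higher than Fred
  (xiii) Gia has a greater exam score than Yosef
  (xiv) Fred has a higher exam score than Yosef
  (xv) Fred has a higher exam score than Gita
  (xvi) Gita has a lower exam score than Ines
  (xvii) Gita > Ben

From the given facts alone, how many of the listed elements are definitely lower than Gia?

Directly below Gia: Yosef, Ben, Gita, Fred.
One step further: Isla (5 so far).
No other element is forced below Gia by the given relations, so the count is 5.

5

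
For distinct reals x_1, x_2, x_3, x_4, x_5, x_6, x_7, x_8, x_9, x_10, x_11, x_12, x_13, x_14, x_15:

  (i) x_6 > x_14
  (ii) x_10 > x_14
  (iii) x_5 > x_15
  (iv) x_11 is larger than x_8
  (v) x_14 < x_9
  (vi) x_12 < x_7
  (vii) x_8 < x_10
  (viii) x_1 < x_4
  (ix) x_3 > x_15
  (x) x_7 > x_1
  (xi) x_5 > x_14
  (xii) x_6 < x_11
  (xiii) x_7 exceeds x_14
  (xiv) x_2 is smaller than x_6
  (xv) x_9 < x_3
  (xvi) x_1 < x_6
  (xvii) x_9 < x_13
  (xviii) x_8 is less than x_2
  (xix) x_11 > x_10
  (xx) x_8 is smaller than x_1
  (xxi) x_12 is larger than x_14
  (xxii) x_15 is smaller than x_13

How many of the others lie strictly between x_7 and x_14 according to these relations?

1

The relations place x_14 below x_7. An element lies strictly between them when it is forced above x_14 and also forced below x_7.
Above x_14: {x_5, x_10, x_12, x_9, x_3, x_13, x_6, x_11}. Below x_7: {x_8, x_12, x_1}.
Intersection: {x_12} — 1.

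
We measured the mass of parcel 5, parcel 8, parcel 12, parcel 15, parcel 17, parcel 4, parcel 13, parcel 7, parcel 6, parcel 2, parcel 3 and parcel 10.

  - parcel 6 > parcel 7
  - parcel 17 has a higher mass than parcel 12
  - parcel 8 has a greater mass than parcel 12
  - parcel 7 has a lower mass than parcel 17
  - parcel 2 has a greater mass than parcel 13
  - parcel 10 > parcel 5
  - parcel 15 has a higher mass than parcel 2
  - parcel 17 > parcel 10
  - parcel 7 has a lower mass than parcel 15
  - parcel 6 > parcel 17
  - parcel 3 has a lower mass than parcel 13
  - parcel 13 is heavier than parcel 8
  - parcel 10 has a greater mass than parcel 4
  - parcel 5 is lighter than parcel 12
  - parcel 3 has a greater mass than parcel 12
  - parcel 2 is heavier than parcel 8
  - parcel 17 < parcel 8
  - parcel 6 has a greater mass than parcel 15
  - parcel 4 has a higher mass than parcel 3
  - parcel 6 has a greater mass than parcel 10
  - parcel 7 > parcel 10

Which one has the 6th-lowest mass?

Chaining the given pairs: parcel 5 < parcel 12 < parcel 3 < parcel 4 < parcel 10 < parcel 7 < parcel 17 < parcel 8 < parcel 13 < parcel 2 < parcel 15 < parcel 6.
Counting 6 from the smallest end gives parcel 7.

parcel 7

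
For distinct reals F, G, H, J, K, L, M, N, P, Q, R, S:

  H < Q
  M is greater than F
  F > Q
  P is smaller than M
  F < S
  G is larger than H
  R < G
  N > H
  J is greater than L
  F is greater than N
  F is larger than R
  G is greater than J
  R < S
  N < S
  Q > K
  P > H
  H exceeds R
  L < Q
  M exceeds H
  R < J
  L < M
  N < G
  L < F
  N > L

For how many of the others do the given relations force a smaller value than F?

6

From F the given relations immediately reach L, R, Q, N.
From those, K, H — 6 in total.
Nothing else is reachable below F; 6 in all.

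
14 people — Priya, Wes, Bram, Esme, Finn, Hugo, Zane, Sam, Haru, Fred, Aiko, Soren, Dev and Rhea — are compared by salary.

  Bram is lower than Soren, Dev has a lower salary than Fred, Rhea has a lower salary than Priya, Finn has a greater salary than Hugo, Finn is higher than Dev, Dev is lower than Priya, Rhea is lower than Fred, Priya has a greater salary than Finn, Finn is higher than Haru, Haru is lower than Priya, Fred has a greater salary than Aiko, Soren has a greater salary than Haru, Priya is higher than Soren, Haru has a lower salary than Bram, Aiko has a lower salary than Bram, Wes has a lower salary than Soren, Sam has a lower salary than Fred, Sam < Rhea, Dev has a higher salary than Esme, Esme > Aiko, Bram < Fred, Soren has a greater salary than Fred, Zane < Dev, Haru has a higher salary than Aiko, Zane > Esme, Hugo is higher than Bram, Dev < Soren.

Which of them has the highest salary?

Sam is not greatest since Sam < Rhea; Aiko is not greatest since Aiko < Bram; Esme is not greatest since Esme < Dev; Haru is not greatest since Haru < Soren; Rhea is not greatest since Rhea < Fred; Wes is not greatest since Wes < Soren; Bram is not greatest since Bram < Hugo; Zane is not greatest since Zane < Dev; Dev is not greatest since Dev < Fred; Fred is not greatest since Fred < Soren; Soren is not greatest since Soren < Priya; Hugo is not greatest since Hugo < Finn; Finn is not greatest since Finn < Priya.
Only Priya has nothing above it, so Priya is the highest salary.

Priya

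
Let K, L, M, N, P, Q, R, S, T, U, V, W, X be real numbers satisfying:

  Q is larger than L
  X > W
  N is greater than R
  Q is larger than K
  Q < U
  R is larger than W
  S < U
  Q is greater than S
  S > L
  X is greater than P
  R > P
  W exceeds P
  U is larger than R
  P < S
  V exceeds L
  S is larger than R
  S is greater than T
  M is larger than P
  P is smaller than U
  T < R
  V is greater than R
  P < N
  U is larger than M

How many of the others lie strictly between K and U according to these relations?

The relations place K below U. An element lies strictly between them when it is forced above K and also forced below U.
Above K: {Q}. Below U: {P, T, M, W, L, R, S, Q}.
Intersection: {Q} — 1.

1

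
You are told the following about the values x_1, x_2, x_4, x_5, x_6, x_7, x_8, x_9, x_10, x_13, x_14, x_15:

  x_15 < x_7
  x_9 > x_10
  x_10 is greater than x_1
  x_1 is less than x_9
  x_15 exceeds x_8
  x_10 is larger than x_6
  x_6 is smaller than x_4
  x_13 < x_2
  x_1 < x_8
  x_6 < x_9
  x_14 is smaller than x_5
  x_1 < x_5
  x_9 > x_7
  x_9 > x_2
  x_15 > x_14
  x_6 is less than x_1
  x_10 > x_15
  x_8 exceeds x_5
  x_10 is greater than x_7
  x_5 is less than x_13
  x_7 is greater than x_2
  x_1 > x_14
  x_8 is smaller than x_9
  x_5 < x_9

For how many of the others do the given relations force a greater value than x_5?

7

Directly above x_5: x_13, x_8, x_9.
One step further: x_15, x_2 (5 so far).
One step further: x_7, x_10 (7 so far).
No other element is forced above x_5 by the given relations, so the count is 7.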